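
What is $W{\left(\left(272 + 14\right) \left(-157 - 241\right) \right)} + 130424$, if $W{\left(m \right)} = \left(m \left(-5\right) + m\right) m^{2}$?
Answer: $5899392706688632$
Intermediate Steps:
$W{\left(m \right)} = - 4 m^{3}$ ($W{\left(m \right)} = \left(- 5 m + m\right) m^{2} = - 4 m m^{2} = - 4 m^{3}$)
$W{\left(\left(272 + 14\right) \left(-157 - 241\right) \right)} + 130424 = - 4 \left(\left(272 + 14\right) \left(-157 - 241\right)\right)^{3} + 130424 = - 4 \left(286 \left(-398\right)\right)^{3} + 130424 = - 4 \left(-113828\right)^{3} + 130424 = \left(-4\right) \left(-1474848176639552\right) + 130424 = 5899392706558208 + 130424 = 5899392706688632$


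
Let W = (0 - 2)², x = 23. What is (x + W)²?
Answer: 729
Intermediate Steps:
W = 4 (W = (-2)² = 4)
(x + W)² = (23 + 4)² = 27² = 729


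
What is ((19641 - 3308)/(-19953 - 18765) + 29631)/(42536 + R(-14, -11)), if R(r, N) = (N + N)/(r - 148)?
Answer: 1147236725/1646914106 ≈ 0.69660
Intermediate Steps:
R(r, N) = 2*N/(-148 + r) (R(r, N) = (2*N)/(-148 + r) = 2*N/(-148 + r))
((19641 - 3308)/(-19953 - 18765) + 29631)/(42536 + R(-14, -11)) = ((19641 - 3308)/(-19953 - 18765) + 29631)/(42536 + 2*(-11)/(-148 - 14)) = (16333/(-38718) + 29631)/(42536 + 2*(-11)/(-162)) = (16333*(-1/38718) + 29631)/(42536 + 2*(-11)*(-1/162)) = (-16333/38718 + 29631)/(42536 + 11/81) = 1147236725/(38718*(3445427/81)) = (1147236725/38718)*(81/3445427) = 1147236725/1646914106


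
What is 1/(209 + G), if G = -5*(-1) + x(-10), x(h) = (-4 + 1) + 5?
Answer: 1/216 ≈ 0.0046296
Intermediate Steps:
x(h) = 2 (x(h) = -3 + 5 = 2)
G = 7 (G = -5*(-1) + 2 = 5 + 2 = 7)
1/(209 + G) = 1/(209 + 7) = 1/216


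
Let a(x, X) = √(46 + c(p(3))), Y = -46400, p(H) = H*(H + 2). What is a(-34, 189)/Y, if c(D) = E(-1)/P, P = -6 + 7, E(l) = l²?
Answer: -√47/46400 ≈ -0.00014775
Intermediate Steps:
P = 1
p(H) = H*(2 + H)
c(D) = 1 (c(D) = (-1)²/1 = 1*1 = 1)
a(x, X) = √47 (a(x, X) = √(46 + 1) = √47)
a(-34, 189)/Y = √47/(-46400) = √47*(-1/46400) = -√47/46400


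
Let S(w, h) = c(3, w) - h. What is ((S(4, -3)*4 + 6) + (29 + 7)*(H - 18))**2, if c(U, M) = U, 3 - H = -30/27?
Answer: 220900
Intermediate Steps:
H = 37/9 (H = 3 - (-30)/27 = 3 - 1*(-10/9) = 3 + 10/9 = 37/9 ≈ 4.1111)
S(w, h) = 3 - h
((S(4, -3)*4 + 6) + (29 + 7)*(H - 18))**2 = (((3 - 1*(-3))*4 + 6) + (29 + 7)*(37/9 - 18))**2 = (((3 + 3)*4 + 6) + 36*(-125/9))**2 = ((6*4 + 6) - 500)**2 = ((24 + 6) - 500)**2 = (30 - 500)**2 = (-470)**2 = 220900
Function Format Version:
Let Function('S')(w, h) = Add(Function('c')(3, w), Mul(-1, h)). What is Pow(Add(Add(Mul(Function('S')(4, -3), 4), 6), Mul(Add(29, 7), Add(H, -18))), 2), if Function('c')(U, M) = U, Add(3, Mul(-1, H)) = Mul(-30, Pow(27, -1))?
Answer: 220900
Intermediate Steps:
H = Rational(37, 9) (H = Add(3, Mul(-1, Mul(-30, Pow(27, -1)))) = Add(3, Mul(-1, Mul(-30, Rational(1, 27)))) = Add(3, Mul(-1, Rational(-10, 9))) = Add(3, Rational(10, 9)) = Rational(37, 9) ≈ 4.1111)
Function('S')(w, h) = Add(3, Mul(-1, h))
Pow(Add(Add(Mul(Function('S')(4, -3), 4), 6), Mul(Add(29, 7), Add(H, -18))), 2) = Pow(Add(Add(Mul(Add(3, Mul(-1, -3)), 4), 6), Mul(Add(29, 7), Add(Rational(37, 9), -18))), 2) = Pow(Add(Add(Mul(Add(3, 3), 4), 6), Mul(36, Rational(-125, 9))), 2) = Pow(Add(Add(Mul(6, 4), 6), -500), 2) = Pow(Add(Add(24, 6), -500), 2) = Pow(Add(30, -500), 2) = Pow(-470, 2) = 220900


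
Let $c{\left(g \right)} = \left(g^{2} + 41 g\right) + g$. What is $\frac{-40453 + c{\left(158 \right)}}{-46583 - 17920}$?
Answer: $\frac{2951}{21501} \approx 0.13725$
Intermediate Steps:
$c{\left(g \right)} = g^{2} + 42 g$
$\frac{-40453 + c{\left(158 \right)}}{-46583 - 17920} = \frac{-40453 + 158 \left(42 + 158\right)}{-46583 - 17920} = \frac{-40453 + 158 \cdot 200}{-64503} = \left(-40453 + 31600\right) \left(- \frac{1}{64503}\right) = \left(-8853\right) \left(- \frac{1}{64503}\right) = \frac{2951}{21501}$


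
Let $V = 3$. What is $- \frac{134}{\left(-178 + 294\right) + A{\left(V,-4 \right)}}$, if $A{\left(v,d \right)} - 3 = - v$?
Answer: $- \frac{67}{58} \approx -1.1552$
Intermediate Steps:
$A{\left(v,d \right)} = 3 - v$
$- \frac{134}{\left(-178 + 294\right) + A{\left(V,-4 \right)}} = - \frac{134}{\left(-178 + 294\right) + \left(3 - 3\right)} = - \frac{134}{116 + \left(3 - 3\right)} = - \frac{134}{116 + 0} = - \frac{134}{116} = \left(-134\right) \frac{1}{116} = - \frac{67}{58}$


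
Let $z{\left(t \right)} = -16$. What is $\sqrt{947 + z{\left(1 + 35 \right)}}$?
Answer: $7 \sqrt{19} \approx 30.512$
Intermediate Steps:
$\sqrt{947 + z{\left(1 + 35 \right)}} = \sqrt{947 - 16} = \sqrt{931} = 7 \sqrt{19}$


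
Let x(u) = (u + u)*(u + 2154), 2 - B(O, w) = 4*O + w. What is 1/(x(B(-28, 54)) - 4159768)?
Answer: -1/3894088 ≈ -2.5680e-7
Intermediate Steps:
B(O, w) = 2 - w - 4*O (B(O, w) = 2 - (4*O + w) = 2 - (w + 4*O) = 2 + (-w - 4*O) = 2 - w - 4*O)
x(u) = 2*u*(2154 + u) (x(u) = (2*u)*(2154 + u) = 2*u*(2154 + u))
1/(x(B(-28, 54)) - 4159768) = 1/(2*(2 - 1*54 - 4*(-28))*(2154 + (2 - 1*54 - 4*(-28))) - 4159768) = 1/(2*(2 - 54 + 112)*(2154 + (2 - 54 + 112)) - 4159768) = 1/(2*60*(2154 + 60) - 4159768) = 1/(2*60*2214 - 4159768) = 1/(265680 - 4159768) = 1/(-3894088) = -1/3894088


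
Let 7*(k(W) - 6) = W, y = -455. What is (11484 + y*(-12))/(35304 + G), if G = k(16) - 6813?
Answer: 118608/199495 ≈ 0.59454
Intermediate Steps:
k(W) = 6 + W/7
G = -47633/7 (G = (6 + (⅐)*16) - 6813 = (6 + 16/7) - 6813 = 58/7 - 6813 = -47633/7 ≈ -6804.7)
(11484 + y*(-12))/(35304 + G) = (11484 - 455*(-12))/(35304 - 47633/7) = (11484 + 5460)/(199495/7) = 16944*(7/199495) = 118608/199495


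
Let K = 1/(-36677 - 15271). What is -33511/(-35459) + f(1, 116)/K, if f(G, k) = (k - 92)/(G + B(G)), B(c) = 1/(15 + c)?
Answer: -707336697001/602803 ≈ -1.1734e+6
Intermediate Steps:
K = -1/51948 (K = 1/(-51948) = -1/51948 ≈ -1.9250e-5)
f(G, k) = (-92 + k)/(G + 1/(15 + G)) (f(G, k) = (k - 92)/(G + 1/(15 + G)) = (-92 + k)/(G + 1/(15 + G)))
-33511/(-35459) + f(1, 116)/K = -33511/(-35459) + ((-92 + 116)*(15 + 1)/(1 + 1*(15 + 1)))/(-1/51948) = -33511*(-1/35459) + (24*16/(1 + 1*16))*(-51948) = 33511/35459 + (24*16/(1 + 16))*(-51948) = 33511/35459 + (24*16/17)*(-51948) = 33511/35459 + ((1/17)*24*16)*(-51948) = 33511/35459 + (384/17)*(-51948) = 33511/35459 - 19948032/17 = -707336697001/602803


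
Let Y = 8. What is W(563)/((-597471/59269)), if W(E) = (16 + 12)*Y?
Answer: -1896608/85353 ≈ -22.221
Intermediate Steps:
W(E) = 224 (W(E) = (16 + 12)*8 = 28*8 = 224)
W(563)/((-597471/59269)) = 224/((-597471/59269)) = 224/((-597471*1/59269)) = 224/(-85353/8467) = 224*(-8467/85353) = -1896608/85353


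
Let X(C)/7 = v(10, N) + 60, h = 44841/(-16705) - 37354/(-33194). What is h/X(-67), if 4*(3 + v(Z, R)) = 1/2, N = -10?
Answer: -3457814336/886931979115 ≈ -0.0038986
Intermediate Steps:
h = -432226792/277252885 (h = 44841*(-1/16705) - 37354*(-1/33194) = -44841/16705 + 18677/16597 = -432226792/277252885 ≈ -1.5590)
v(Z, R) = -23/8 (v(Z, R) = -3 + (¼)/2 = -3 + (¼)*(½) = -3 + ⅛ = -23/8)
X(C) = 3199/8 (X(C) = 7*(-23/8 + 60) = 7*(457/8) = 3199/8)
h/X(-67) = -432226792/(277252885*3199/8) = -432226792/277252885*8/3199 = -3457814336/886931979115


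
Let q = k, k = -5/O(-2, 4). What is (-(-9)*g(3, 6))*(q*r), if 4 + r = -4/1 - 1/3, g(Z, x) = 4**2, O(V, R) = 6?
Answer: 1000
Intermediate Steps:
g(Z, x) = 16
r = -25/3 (r = -4 + (-4/1 - 1/3) = -4 + (-4*1 - 1*1/3) = -4 + (-4 - 1/3) = -4 - 13/3 = -25/3 ≈ -8.3333)
k = -5/6 ≈ -0.83333
q = -5/6 ≈ -0.83333
(-(-9)*g(3, 6))*(q*r) = (-(-9)*16)*(-5/6*(-25/3)) = -9*(-16)*(125/18) = 144*(125/18) = 1000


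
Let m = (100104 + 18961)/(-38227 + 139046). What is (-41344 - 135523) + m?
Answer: -17831435008/100819 ≈ -1.7687e+5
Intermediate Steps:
m = 119065/100819 ≈ 1.1810
(-41344 - 135523) + m = (-41344 - 135523) + 119065/100819 = -176867 + 119065/100819 = -17831435008/100819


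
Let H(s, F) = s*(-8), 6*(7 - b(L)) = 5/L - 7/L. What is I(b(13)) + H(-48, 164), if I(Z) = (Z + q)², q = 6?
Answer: 842128/1521 ≈ 553.67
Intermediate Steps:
b(L) = 7 + 1/(3*L) (b(L) = 7 - (5/L - 7/L)/6 = 7 - (-1)/(3*L) = 7 + 1/(3*L))
I(Z) = (6 + Z)² (I(Z) = (Z + 6)² = (6 + Z)²)
H(s, F) = -8*s
I(b(13)) + H(-48, 164) = (6 + (7 + (⅓)/13))² - 8*(-48) = (6 + (7 + (⅓)*(1/13)))² + 384 = (6 + (7 + 1/39))² + 384 = (6 + 274/39)² + 384 = (508/39)² + 384 = 258064/1521 + 384 = 842128/1521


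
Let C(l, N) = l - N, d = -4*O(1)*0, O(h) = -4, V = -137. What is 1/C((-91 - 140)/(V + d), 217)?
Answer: -137/29498 ≈ -0.0046444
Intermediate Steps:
d = 0 (d = -4*(-4)*0 = 16*0 = 0)
1/C((-91 - 140)/(V + d), 217) = 1/((-91 - 140)/(-137 + 0) - 1*217) = 1/(-231/(-137) - 217) = 1/(-231*(-1/137) - 217) = 1/(231/137 - 217) = 1/(-29498/137) = -137/29498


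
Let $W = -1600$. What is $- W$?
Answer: $1600$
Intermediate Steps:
$- W = \left(-1\right) \left(-1600\right) = 1600$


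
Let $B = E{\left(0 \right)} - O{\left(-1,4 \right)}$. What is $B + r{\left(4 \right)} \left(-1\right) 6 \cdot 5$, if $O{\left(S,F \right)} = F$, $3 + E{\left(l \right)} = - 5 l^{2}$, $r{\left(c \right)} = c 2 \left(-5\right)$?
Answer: $1193$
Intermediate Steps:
$r{\left(c \right)} = - 10 c$ ($r{\left(c \right)} = 2 c \left(-5\right) = - 10 c$)
$E{\left(l \right)} = -3 - 5 l^{2}$
$B = -7$ ($B = \left(-3 - 5 \cdot 0^{2}\right) - 4 = \left(-3 - 0\right) - 4 = \left(-3 + 0\right) - 4 = -3 - 4 = -7$)
$B + r{\left(4 \right)} \left(-1\right) 6 \cdot 5 = -7 + \left(-10\right) 4 \left(-1\right) 6 \cdot 5 = -7 - 40 \left(\left(-6\right) 5\right) = -7 - -1200 = -7 + 1200 = 1193$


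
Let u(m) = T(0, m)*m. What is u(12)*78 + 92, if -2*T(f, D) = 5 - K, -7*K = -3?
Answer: -14332/7 ≈ -2047.4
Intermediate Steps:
K = 3/7 (K = -⅐*(-3) = 3/7 ≈ 0.42857)
T(f, D) = -16/7 (T(f, D) = -(5 - 1*3/7)/2 = -(5 - 3/7)/2 = -½*32/7 = -16/7)
u(m) = -16*m/7
u(12)*78 + 92 = -16/7*12*78 + 92 = -192/7*78 + 92 = -14976/7 + 92 = -14332/7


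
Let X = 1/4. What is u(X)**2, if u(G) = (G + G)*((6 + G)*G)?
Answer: 625/1024 ≈ 0.61035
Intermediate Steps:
X = 1/4 ≈ 0.25000
u(G) = 2*G**2*(6 + G) (u(G) = (2*G)*(G*(6 + G)) = 2*G**2*(6 + G))
u(X)**2 = (2*(1/4)**2*(6 + 1/4))**2 = (2*(1/16)*(25/4))**2 = (25/32)**2 = 625/1024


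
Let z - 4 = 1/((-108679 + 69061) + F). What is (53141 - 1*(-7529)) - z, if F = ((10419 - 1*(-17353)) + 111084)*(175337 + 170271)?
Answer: 2911343433216779/47989704830 ≈ 60666.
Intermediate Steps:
F = 47989744448 (F = ((10419 + 17353) + 111084)*345608 = (27772 + 111084)*345608 = 138856*345608 = 47989744448)
z = 191958819321/47989704830 (z = 4 + 1/((-108679 + 69061) + 47989744448) = 4 + 1/(-39618 + 47989744448) = 4 + 1/47989704830 = 191958819321/47989704830 ≈ 4.0000)
(53141 - 1*(-7529)) - z = (53141 - 1*(-7529)) - 1*191958819321/47989704830 = (53141 + 7529) - 191958819321/47989704830 = 60670 - 191958819321/47989704830 = 2911343433216779/47989704830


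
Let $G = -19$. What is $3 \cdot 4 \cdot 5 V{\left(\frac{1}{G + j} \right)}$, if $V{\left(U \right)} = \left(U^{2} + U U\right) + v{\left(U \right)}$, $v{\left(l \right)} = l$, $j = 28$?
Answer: $\frac{220}{27} \approx 8.1481$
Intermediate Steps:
$V{\left(U \right)} = U + 2 U^{2}$ ($V{\left(U \right)} = \left(U^{2} + U U\right) + U = \left(U^{2} + U^{2}\right) + U = 2 U^{2} + U = U + 2 U^{2}$)
$3 \cdot 4 \cdot 5 V{\left(\frac{1}{G + j} \right)} = 3 \cdot 4 \cdot 5 \frac{1 + \frac{2}{-19 + 28}}{-19 + 28} = 12 \cdot 5 \frac{1 + \frac{2}{9}}{9} = 60 \frac{1 + 2 \cdot \frac{1}{9}}{9} = 60 \frac{1 + \frac{2}{9}}{9} = 60 \cdot \frac{1}{9} \cdot \frac{11}{9} = 60 \cdot \frac{11}{81} = \frac{220}{27}$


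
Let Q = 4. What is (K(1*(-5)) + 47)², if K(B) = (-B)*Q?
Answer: 4489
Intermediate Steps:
K(B) = -4*B (K(B) = -B*4 = -4*B)
(K(1*(-5)) + 47)² = (-4*(-5) + 47)² = (20 + 47)² = 67² = 4489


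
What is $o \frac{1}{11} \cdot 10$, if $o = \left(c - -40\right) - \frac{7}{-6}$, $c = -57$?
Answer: $- \frac{475}{33} \approx -14.394$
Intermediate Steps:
$o = - \frac{95}{6}$ ($o = \left(-57 - -40\right) - \frac{7}{-6} = \left(-57 + 40\right) - - \frac{7}{6} = -17 + \frac{7}{6} = - \frac{95}{6} \approx -15.833$)
$o \frac{1}{11} \cdot 10 = - \frac{95 \cdot \frac{1}{11} \cdot 10}{6} = \left(- \frac{95}{6}\right) \frac{10}{11} = - \frac{475}{33}$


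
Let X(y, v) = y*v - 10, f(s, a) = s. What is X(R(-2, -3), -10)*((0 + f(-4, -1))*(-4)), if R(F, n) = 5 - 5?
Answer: -160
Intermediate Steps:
R(F, n) = 0
X(y, v) = -10 + v*y (X(y, v) = v*y - 10 = -10 + v*y)
X(R(-2, -3), -10)*((0 + f(-4, -1))*(-4)) = (-10 - 10*0)*((0 - 4)*(-4)) = (-10 + 0)*(-4*(-4)) = -10*16 = -160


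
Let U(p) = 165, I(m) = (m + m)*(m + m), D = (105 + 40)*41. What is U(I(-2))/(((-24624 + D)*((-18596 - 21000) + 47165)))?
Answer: -55/47127117 ≈ -1.1671e-6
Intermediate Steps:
D = 5945 (D = 145*41 = 5945)
I(m) = 4*m**2 (I(m) = (2*m)*(2*m) = 4*m**2)
U(I(-2))/(((-24624 + D)*((-18596 - 21000) + 47165))) = 165/(((-24624 + 5945)*((-18596 - 21000) + 47165))) = 165/((-18679*(-39596 + 47165))) = 165/((-18679*7569)) = 165/(-141381351) = 165*(-1/141381351) = -55/47127117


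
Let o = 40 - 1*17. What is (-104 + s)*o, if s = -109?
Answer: -4899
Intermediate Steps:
o = 23 (o = 40 - 17 = 23)
(-104 + s)*o = (-104 - 109)*23 = -213*23 = -4899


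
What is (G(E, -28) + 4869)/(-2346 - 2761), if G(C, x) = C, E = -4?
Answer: -4865/5107 ≈ -0.95261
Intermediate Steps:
(G(E, -28) + 4869)/(-2346 - 2761) = (-4 + 4869)/(-2346 - 2761) = 4865/(-5107) = 4865*(-1/5107) = -4865/5107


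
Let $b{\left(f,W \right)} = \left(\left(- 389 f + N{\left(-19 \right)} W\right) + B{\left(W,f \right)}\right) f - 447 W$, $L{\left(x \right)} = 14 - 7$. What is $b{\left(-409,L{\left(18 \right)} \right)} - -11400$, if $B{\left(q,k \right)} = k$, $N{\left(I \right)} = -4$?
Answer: $-64885305$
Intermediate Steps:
$L{\left(x \right)} = 7$ ($L{\left(x \right)} = 14 - 7 = 7$)
$b{\left(f,W \right)} = - 447 W + f \left(- 388 f - 4 W\right)$ ($b{\left(f,W \right)} = \left(\left(- 389 f - 4 W\right) + f\right) f - 447 W = \left(- 388 f - 4 W\right) f - 447 W = f \left(- 388 f - 4 W\right) - 447 W = - 447 W + f \left(- 388 f - 4 W\right)$)
$b{\left(-409,L{\left(18 \right)} \right)} - -11400 = \left(\left(-447\right) 7 - 388 \left(-409\right)^{2} - 28 \left(-409\right)\right) - -11400 = \left(-3129 - 64905028 + 11452\right) + 11400 = -64896705 + 11400 = -64885305$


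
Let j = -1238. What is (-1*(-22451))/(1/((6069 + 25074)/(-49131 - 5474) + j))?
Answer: -1518409017983/54605 ≈ -2.7807e+7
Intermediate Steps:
(-1*(-22451))/(1/((6069 + 25074)/(-49131 - 5474) + j)) = (-1*(-22451))/(1/((6069 + 25074)/(-49131 - 5474) - 1238)) = 22451/(1/(31143/(-54605) - 1238)) = 22451/(1/(31143*(-1/54605) - 1238)) = 22451/(1/(-31143/54605 - 1238)) = 22451/(1/(-67632133/54605)) = 22451/(-54605/67632133) = 22451*(-67632133/54605) = -1518409017983/54605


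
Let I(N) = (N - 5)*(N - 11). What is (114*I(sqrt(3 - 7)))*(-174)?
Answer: -1011636 + 634752*I ≈ -1.0116e+6 + 6.3475e+5*I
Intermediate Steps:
I(N) = (-11 + N)*(-5 + N) (I(N) = (-5 + N)*(-11 + N) = (-11 + N)*(-5 + N))
(114*I(sqrt(3 - 7)))*(-174) = (114*(55 + (sqrt(3 - 7))**2 - 16*sqrt(3 - 7)))*(-174) = (114*(55 + (sqrt(-4))**2 - 32*I))*(-174) = (114*(55 + (2*I)**2 - 32*I))*(-174) = (114*(55 - 4 - 32*I))*(-174) = (114*(51 - 32*I))*(-174) = (5814 - 3648*I)*(-174) = -1011636 + 634752*I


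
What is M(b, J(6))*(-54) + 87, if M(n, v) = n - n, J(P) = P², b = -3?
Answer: 87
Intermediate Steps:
M(n, v) = 0
M(b, J(6))*(-54) + 87 = 0*(-54) + 87 = 0 + 87 = 87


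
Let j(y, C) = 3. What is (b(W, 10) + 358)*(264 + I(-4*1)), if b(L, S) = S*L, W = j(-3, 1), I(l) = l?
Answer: 100880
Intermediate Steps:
W = 3
b(L, S) = L*S
(b(W, 10) + 358)*(264 + I(-4*1)) = (3*10 + 358)*(264 - 4*1) = (30 + 358)*(264 - 4) = 388*260 = 100880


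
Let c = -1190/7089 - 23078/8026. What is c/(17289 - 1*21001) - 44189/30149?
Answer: -274336984713851/187277711634048 ≈ -1.4649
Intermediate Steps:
c = -5092673/1673421 (c = -1190*1/7089 - 23078*1/8026 = -70/417 - 11539/4013 = -5092673/1673421 ≈ -3.0433)
c/(17289 - 1*21001) - 44189/30149 = -5092673/(1673421*(17289 - 1*21001)) - 44189/30149 = -5092673/(1673421*(17289 - 21001)) - 44189*1/30149 = -5092673/1673421/(-3712) - 44189/30149 = -5092673/1673421*(-1/3712) - 44189/30149 = 5092673/6211738752 - 44189/30149 = -274336984713851/187277711634048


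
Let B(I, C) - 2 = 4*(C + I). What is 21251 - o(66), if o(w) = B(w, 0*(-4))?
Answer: 20985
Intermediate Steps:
B(I, C) = 2 + 4*C + 4*I (B(I, C) = 2 + 4*(C + I) = 2 + (4*C + 4*I) = 2 + 4*C + 4*I)
o(w) = 2 + 4*w (o(w) = 2 + 4*(0*(-4)) + 4*w = 2 + 4*0 + 4*w = 2 + 0 + 4*w = 2 + 4*w)
21251 - o(66) = 21251 - (2 + 4*66) = 21251 - (2 + 264) = 21251 - 1*266 = 21251 - 266 = 20985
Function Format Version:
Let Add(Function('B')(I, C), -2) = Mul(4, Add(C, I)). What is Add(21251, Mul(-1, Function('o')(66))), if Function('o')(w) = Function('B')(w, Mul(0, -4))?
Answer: 20985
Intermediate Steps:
Function('B')(I, C) = Add(2, Mul(4, C), Mul(4, I)) (Function('B')(I, C) = Add(2, Mul(4, Add(C, I))) = Add(2, Add(Mul(4, C), Mul(4, I))) = Add(2, Mul(4, C), Mul(4, I)))
Function('o')(w) = Add(2, Mul(4, w)) (Function('o')(w) = Add(2, Mul(4, Mul(0, -4)), Mul(4, w)) = Add(2, Mul(4, 0), Mul(4, w)) = Add(2, 0, Mul(4, w)) = Add(2, Mul(4, w)))
Add(21251, Mul(-1, Function('o')(66))) = Add(21251, Mul(-1, Add(2, Mul(4, 66)))) = Add(21251, Mul(-1, Add(2, 264))) = Add(21251, Mul(-1, 266)) = Add(21251, -266) = 20985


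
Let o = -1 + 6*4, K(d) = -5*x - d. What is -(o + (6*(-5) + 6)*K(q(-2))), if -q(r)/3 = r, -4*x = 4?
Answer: -47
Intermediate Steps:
x = -1 (x = -¼*4 = -1)
q(r) = -3*r
K(d) = 5 - d (K(d) = -5*(-1) - d = 5 - d)
o = 23 (o = -1 + 24 = 23)
-(o + (6*(-5) + 6)*K(q(-2))) = -(23 + (6*(-5) + 6)*(5 - (-3)*(-2))) = -(23 + (-30 + 6)*(5 - 1*6)) = -(23 - 24*(5 - 6)) = -(23 - 24*(-1)) = -(23 + 24) = -1*47 = -47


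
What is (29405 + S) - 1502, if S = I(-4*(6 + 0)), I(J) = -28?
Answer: 27875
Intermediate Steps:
S = -28
(29405 + S) - 1502 = (29405 - 28) - 1502 = 29377 - 1502 = 27875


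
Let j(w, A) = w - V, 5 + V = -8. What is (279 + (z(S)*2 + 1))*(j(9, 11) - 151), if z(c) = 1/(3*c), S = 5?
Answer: -180686/5 ≈ -36137.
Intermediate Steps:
V = -13 (V = -5 - 8 = -13)
z(c) = 1/(3*c)
j(w, A) = 13 + w (j(w, A) = w - 1*(-13) = w + 13 = 13 + w)
(279 + (z(S)*2 + 1))*(j(9, 11) - 151) = (279 + (((⅓)/5)*2 + 1))*((13 + 9) - 151) = (279 + (((⅓)*(⅕))*2 + 1))*(22 - 151) = (279 + ((1/15)*2 + 1))*(-129) = (279 + (2/15 + 1))*(-129) = (279 + 17/15)*(-129) = (4202/15)*(-129) = -180686/5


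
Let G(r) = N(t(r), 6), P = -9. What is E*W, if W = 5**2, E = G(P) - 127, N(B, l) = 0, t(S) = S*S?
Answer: -3175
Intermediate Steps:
t(S) = S**2
G(r) = 0
E = -127 (E = 0 - 127 = -127)
W = 25
E*W = -127*25 = -3175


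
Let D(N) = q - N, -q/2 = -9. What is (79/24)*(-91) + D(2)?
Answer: -6805/24 ≈ -283.54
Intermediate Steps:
q = 18 (q = -2*(-9) = 18)
D(N) = 18 - N
(79/24)*(-91) + D(2) = (79/24)*(-91) + (18 - 1*2) = (79*(1/24))*(-91) + (18 - 2) = (79/24)*(-91) + 16 = -7189/24 + 16 = -6805/24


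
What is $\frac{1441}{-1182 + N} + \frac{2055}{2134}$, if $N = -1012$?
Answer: $\frac{358394}{1170499} \approx 0.30619$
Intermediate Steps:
$\frac{1441}{-1182 + N} + \frac{2055}{2134} = \frac{1441}{-1182 - 1012} + \frac{2055}{2134} = \frac{1441}{-2194} + 2055 \cdot \frac{1}{2134} = 1441 \left(- \frac{1}{2194}\right) + \frac{2055}{2134} = - \frac{1441}{2194} + \frac{2055}{2134} = \frac{358394}{1170499}$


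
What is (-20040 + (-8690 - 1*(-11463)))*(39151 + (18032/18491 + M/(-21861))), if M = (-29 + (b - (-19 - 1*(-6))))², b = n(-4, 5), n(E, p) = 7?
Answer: -30363961911067066/44914639 ≈ -6.7604e+8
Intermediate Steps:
b = 7
M = 81 (M = (-29 + (7 - (-19 - 1*(-6))))² = (-29 + (7 - (-19 + 6)))² = (-29 + (7 - 1*(-13)))² = (-29 + (7 + 13))² = (-29 + 20)² = (-9)² = 81)
(-20040 + (-8690 - 1*(-11463)))*(39151 + (18032/18491 + M/(-21861))) = (-20040 + (-8690 - 1*(-11463)))*(39151 + (18032/18491 + 81/(-21861))) = (-20040 + (-8690 + 11463))*(39151 + (18032*(1/18491) + 81*(-1/21861))) = (-20040 + 2773)*(39151 + (18032/18491 - 9/2429)) = -17267*(39151 + 43633309/44914639) = -17267*1758496664798/44914639 = -30363961911067066/44914639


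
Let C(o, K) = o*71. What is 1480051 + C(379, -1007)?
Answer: 1506960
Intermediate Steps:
C(o, K) = 71*o
1480051 + C(379, -1007) = 1480051 + 71*379 = 1480051 + 26909 = 1506960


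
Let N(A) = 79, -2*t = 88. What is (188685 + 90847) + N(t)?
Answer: 279611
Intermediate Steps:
t = -44 (t = -½*88 = -44)
(188685 + 90847) + N(t) = (188685 + 90847) + 79 = 279532 + 79 = 279611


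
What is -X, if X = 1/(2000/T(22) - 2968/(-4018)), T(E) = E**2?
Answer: -34727/169152 ≈ -0.20530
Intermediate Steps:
X = 34727/169152 (X = 1/(2000/(22**2) - 2968/(-4018)) = 1/(2000/484 - 2968*(-1/4018)) = 1/(2000*(1/484) + 212/287) = 1/(500/121 + 212/287) = 1/(169152/34727) = 34727/169152 ≈ 0.20530)
-X = -1*34727/169152 = -34727/169152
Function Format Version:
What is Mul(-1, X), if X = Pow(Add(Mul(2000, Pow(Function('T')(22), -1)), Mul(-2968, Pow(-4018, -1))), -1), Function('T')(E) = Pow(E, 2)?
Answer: Rational(-34727, 169152) ≈ -0.20530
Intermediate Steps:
X = Rational(34727, 169152) (X = Pow(Add(Mul(2000, Pow(Pow(22, 2), -1)), Mul(-2968, Pow(-4018, -1))), -1) = Pow(Add(Mul(2000, Pow(484, -1)), Mul(-2968, Rational(-1, 4018))), -1) = Pow(Add(Mul(2000, Rational(1, 484)), Rational(212, 287)), -1) = Pow(Add(Rational(500, 121), Rational(212, 287)), -1) = Pow(Rational(169152, 34727), -1) = Rational(34727, 169152) ≈ 0.20530)
Mul(-1, X) = Mul(-1, Rational(34727, 169152)) = Rational(-34727, 169152)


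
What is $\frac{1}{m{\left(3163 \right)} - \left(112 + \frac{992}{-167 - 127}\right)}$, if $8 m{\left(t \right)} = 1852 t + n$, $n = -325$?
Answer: $\frac{1176}{860932253} \approx 1.366 \cdot 10^{-6}$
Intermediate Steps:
$m{\left(t \right)} = - \frac{325}{8} + \frac{463 t}{2}$ ($m{\left(t \right)} = \frac{1852 t - 325}{8} = \frac{-325 + 1852 t}{8} = - \frac{325}{8} + \frac{463 t}{2}$)
$\frac{1}{m{\left(3163 \right)} - \left(112 + \frac{992}{-167 - 127}\right)} = \frac{1}{\left(- \frac{325}{8} + \frac{463}{2} \cdot 3163\right) - \left(112 + \frac{992}{-167 - 127}\right)} = \frac{1}{\left(- \frac{325}{8} + \frac{1464469}{2}\right) - \left(112 + \frac{992}{-294}\right)} = \frac{1}{\frac{5857551}{8} - \frac{15968}{147}} = \frac{1}{\frac{860932253}{1176}} = \frac{1176}{860932253}$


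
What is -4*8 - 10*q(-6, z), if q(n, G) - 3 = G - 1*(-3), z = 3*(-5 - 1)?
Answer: 88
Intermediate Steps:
z = -18 (z = 3*(-6) = -18)
q(n, G) = 6 + G (q(n, G) = 3 + (G - 1*(-3)) = 3 + (G + 3) = 3 + (3 + G) = 6 + G)
-4*8 - 10*q(-6, z) = -4*8 - 10*(6 - 18) = -32 - 10*(-12) = -32 + 120 = 88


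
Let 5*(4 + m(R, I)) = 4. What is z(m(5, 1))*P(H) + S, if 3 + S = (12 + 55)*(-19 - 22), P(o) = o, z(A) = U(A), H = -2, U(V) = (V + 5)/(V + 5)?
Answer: -2752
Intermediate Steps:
U(V) = 1 (U(V) = (5 + V)/(5 + V) = 1)
m(R, I) = -16/5 (m(R, I) = -4 + (1/5)*4 = -4 + 4/5 = -16/5)
z(A) = 1
S = -2750 (S = -3 + (12 + 55)*(-19 - 22) = -3 + 67*(-41) = -3 - 2747 = -2750)
z(m(5, 1))*P(H) + S = 1*(-2) - 2750 = -2 - 2750 = -2752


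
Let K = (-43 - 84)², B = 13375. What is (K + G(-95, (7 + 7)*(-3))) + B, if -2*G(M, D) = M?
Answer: 59103/2 ≈ 29552.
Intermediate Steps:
G(M, D) = -M/2
K = 16129 (K = (-127)² = 16129)
(K + G(-95, (7 + 7)*(-3))) + B = (16129 - ½*(-95)) + 13375 = (16129 + 95/2) + 13375 = 32353/2 + 13375 = 59103/2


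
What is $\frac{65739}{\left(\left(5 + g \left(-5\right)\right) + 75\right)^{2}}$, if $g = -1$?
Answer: $\frac{3867}{425} \approx 9.0988$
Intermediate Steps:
$\frac{65739}{\left(\left(5 + g \left(-5\right)\right) + 75\right)^{2}} = \frac{65739}{\left(\left(5 - -5\right) + 75\right)^{2}} = \frac{65739}{\left(\left(5 + 5\right) + 75\right)^{2}} = \frac{65739}{\left(10 + 75\right)^{2}} = \frac{65739}{85^{2}} = \frac{65739}{7225} = 65739 \cdot \frac{1}{7225} = \frac{3867}{425}$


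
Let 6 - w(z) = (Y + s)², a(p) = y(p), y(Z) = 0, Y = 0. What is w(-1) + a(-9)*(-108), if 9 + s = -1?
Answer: -94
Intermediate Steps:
s = -10 (s = -9 - 1 = -10)
a(p) = 0
w(z) = -94 (w(z) = 6 - (0 - 10)² = 6 - 1*(-10)² = 6 - 1*100 = 6 - 100 = -94)
w(-1) + a(-9)*(-108) = -94 + 0*(-108) = -94 + 0 = -94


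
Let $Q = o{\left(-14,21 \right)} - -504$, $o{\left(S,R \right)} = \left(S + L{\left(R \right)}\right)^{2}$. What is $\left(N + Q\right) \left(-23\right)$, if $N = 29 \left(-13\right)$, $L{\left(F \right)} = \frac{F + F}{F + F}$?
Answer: $-6808$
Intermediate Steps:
$L{\left(F \right)} = 1$ ($L{\left(F \right)} = \frac{2 F}{2 F} = 2 F \frac{1}{2 F} = 1$)
$N = -377$
$o{\left(S,R \right)} = \left(1 + S\right)^{2}$ ($o{\left(S,R \right)} = \left(S + 1\right)^{2} = \left(1 + S\right)^{2}$)
$Q = 673$ ($Q = \left(1 - 14\right)^{2} - -504 = \left(-13\right)^{2} + 504 = 169 + 504 = 673$)
$\left(N + Q\right) \left(-23\right) = \left(-377 + 673\right) \left(-23\right) = 296 \left(-23\right) = -6808$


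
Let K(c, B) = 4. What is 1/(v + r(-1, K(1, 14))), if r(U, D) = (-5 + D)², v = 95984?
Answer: 1/95985 ≈ 1.0418e-5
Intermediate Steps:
1/(v + r(-1, K(1, 14))) = 1/(95984 + (-5 + 4)²) = 1/(95984 + (-1)²) = 1/(95984 + 1) = 1/95985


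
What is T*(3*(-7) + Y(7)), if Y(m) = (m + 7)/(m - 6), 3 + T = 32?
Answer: -203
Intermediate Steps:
T = 29 (T = -3 + 32 = 29)
Y(m) = (7 + m)/(-6 + m)
T*(3*(-7) + Y(7)) = 29*(3*(-7) + (7 + 7)/(-6 + 7)) = 29*(-21 + 14/1) = 29*(-21 + 1*14) = 29*(-21 + 14) = 29*(-7) = -203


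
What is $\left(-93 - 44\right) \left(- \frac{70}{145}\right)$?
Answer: $\frac{1918}{29} \approx 66.138$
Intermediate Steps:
$\left(-93 - 44\right) \left(- \frac{70}{145}\right) = - 137 \left(\left(-70\right) \frac{1}{145}\right) = \left(-137\right) \left(- \frac{14}{29}\right) = \frac{1918}{29}$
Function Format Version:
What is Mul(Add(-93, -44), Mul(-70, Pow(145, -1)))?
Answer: Rational(1918, 29) ≈ 66.138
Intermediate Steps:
Mul(Add(-93, -44), Mul(-70, Pow(145, -1))) = Mul(-137, Mul(-70, Rational(1, 145))) = Mul(-137, Rational(-14, 29)) = Rational(1918, 29)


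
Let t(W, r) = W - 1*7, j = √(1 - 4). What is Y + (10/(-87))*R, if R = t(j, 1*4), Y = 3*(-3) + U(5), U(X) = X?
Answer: -278/87 - 10*I*√3/87 ≈ -3.1954 - 0.19909*I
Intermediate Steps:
Y = -4 (Y = 3*(-3) + 5 = -9 + 5 = -4)
j = I*√3 (j = √(-3) = I*√3 ≈ 1.732*I)
t(W, r) = -7 + W (t(W, r) = W - 7 = -7 + W)
R = -7 + I*√3 ≈ -7.0 + 1.732*I
Y + (10/(-87))*R = -4 + (10/(-87))*(-7 + I*√3) = -4 + (10*(-1/87))*(-7 + I*√3) = -4 - 10*(-7 + I*√3)/87 = -4 + (70/87 - 10*I*√3/87) = -278/87 - 10*I*√3/87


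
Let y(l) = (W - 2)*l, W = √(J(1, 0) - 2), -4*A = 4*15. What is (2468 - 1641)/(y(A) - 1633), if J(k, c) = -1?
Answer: -1325681/2570284 + 12405*I*√3/2570284 ≈ -0.51577 + 0.0083594*I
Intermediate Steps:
A = -15 ≈ -15.000
W = I*√3 (W = √(-1 - 2) = √(-3) = I*√3 ≈ 1.732*I)
y(l) = l*(-2 + I*√3) (y(l) = (I*√3 - 2)*l = (-2 + I*√3)*l = l*(-2 + I*√3))
(2468 - 1641)/(y(A) - 1633) = (2468 - 1641)/(-15*(-2 + I*√3) - 1633) = 827/((30 - 15*I*√3) - 1633) = 827/(-1603 - 15*I*√3)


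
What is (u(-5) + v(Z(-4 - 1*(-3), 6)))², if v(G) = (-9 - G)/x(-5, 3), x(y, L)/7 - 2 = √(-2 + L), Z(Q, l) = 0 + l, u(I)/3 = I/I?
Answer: 256/49 ≈ 5.2245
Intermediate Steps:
u(I) = 3 (u(I) = 3*(I/I) = 3*1 = 3)
Z(Q, l) = l
x(y, L) = 14 + 7*√(-2 + L)
v(G) = -3/7 - G/21 (v(G) = (-9 - G)/(14 + 7*√(-2 + 3)) = (-9 - G)/(14 + 7*√1) = (-9 - G)/(14 + 7*1) = (-9 - G)/(14 + 7) = (-9 - G)/21 = (-9 - G)*(1/21) = -3/7 - G/21)
(u(-5) + v(Z(-4 - 1*(-3), 6)))² = (3 + (-3/7 - 1/21*6))² = (3 + (-3/7 - 2/7))² = (3 - 5/7)² = (16/7)² = 256/49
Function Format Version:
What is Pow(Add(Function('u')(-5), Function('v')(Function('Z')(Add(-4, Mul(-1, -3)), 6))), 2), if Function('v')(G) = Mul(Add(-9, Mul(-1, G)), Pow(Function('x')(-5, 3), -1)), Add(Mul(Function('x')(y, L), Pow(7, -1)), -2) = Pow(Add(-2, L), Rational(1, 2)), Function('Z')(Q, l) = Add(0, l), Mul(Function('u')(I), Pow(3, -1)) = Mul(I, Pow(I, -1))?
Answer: Rational(256, 49) ≈ 5.2245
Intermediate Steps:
Function('u')(I) = 3 (Function('u')(I) = Mul(3, Mul(I, Pow(I, -1))) = Mul(3, 1) = 3)
Function('Z')(Q, l) = l
Function('x')(y, L) = Add(14, Mul(7, Pow(Add(-2, L), Rational(1, 2))))
Function('v')(G) = Add(Rational(-3, 7), Mul(Rational(-1, 21), G)) (Function('v')(G) = Mul(Add(-9, Mul(-1, G)), Pow(Add(14, Mul(7, Pow(Add(-2, 3), Rational(1, 2)))), -1)) = Mul(Add(-9, Mul(-1, G)), Pow(Add(14, Mul(7, Pow(1, Rational(1, 2)))), -1)) = Mul(Add(-9, Mul(-1, G)), Pow(Add(14, Mul(7, 1)), -1)) = Mul(Add(-9, Mul(-1, G)), Pow(Add(14, 7), -1)) = Mul(Add(-9, Mul(-1, G)), Pow(21, -1)) = Mul(Add(-9, Mul(-1, G)), Rational(1, 21)) = Add(Rational(-3, 7), Mul(Rational(-1, 21), G)))
Pow(Add(Function('u')(-5), Function('v')(Function('Z')(Add(-4, Mul(-1, -3)), 6))), 2) = Pow(Add(3, Add(Rational(-3, 7), Mul(Rational(-1, 21), 6))), 2) = Pow(Add(3, Add(Rational(-3, 7), Rational(-2, 7))), 2) = Pow(Add(3, Rational(-5, 7)), 2) = Pow(Rational(16, 7), 2) = Rational(256, 49)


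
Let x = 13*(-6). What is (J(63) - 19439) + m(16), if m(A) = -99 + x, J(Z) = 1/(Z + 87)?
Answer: -2942399/150 ≈ -19616.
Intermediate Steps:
x = -78
J(Z) = 1/(87 + Z)
m(A) = -177 (m(A) = -99 - 78 = -177)
(J(63) - 19439) + m(16) = (1/(87 + 63) - 19439) - 177 = (1/150 - 19439) - 177 = -2915849/150 - 177 = -2942399/150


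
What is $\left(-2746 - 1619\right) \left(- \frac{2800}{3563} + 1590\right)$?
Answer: $- \frac{3530892150}{509} \approx -6.9369 \cdot 10^{6}$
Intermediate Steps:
$\left(-2746 - 1619\right) \left(- \frac{2800}{3563} + 1590\right) = - 4365 \left(\left(-2800\right) \frac{1}{3563} + 1590\right) = - 4365 \left(- \frac{400}{509} + 1590\right) = \left(-4365\right) \frac{808910}{509} = - \frac{3530892150}{509}$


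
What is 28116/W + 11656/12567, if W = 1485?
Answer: 1247956/62835 ≈ 19.861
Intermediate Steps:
28116/W + 11656/12567 = 28116/1485 + 11656/12567 = 28116*(1/1485) + 11656*(1/12567) = 284/15 + 11656/12567 = 1247956/62835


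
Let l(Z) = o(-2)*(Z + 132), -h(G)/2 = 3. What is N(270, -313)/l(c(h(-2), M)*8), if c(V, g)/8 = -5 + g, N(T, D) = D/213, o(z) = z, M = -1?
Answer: -313/107352 ≈ -0.0029156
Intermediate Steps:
h(G) = -6 (h(G) = -2*3 = -6)
N(T, D) = D/213 (N(T, D) = D*(1/213) = D/213)
c(V, g) = -40 + 8*g (c(V, g) = 8*(-5 + g) = -40 + 8*g)
l(Z) = -264 - 2*Z (l(Z) = -2*(Z + 132) = -2*(132 + Z) = -264 - 2*Z)
N(270, -313)/l(c(h(-2), M)*8) = ((1/213)*(-313))/(-264 - 2*(-40 + 8*(-1))*8) = -313/(213*(-264 - 2*(-40 - 8)*8)) = -313/(213*(-264 - (-96)*8)) = -313/(213*(-264 - 2*(-384))) = -313/(213*(-264 + 768)) = -313/213/504 = -313/213*1/504 = -313/107352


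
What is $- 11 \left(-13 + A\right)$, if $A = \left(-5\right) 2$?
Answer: $253$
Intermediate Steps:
$A = -10$
$- 11 \left(-13 + A\right) = - 11 \left(-13 - 10\right) = \left(-11\right) \left(-23\right) = 253$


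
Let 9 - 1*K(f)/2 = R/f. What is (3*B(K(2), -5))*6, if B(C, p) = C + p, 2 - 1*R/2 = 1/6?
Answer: 168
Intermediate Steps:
R = 11/3 (R = 4 - 2/6 = 4 - 2*⅙ = 4 - ⅓ = 11/3 ≈ 3.6667)
K(f) = 18 - 22/(3*f)
(3*B(K(2), -5))*6 = (3*((18 - 22/3/2) - 5))*6 = (3*((18 - 22/3*½) - 5))*6 = (3*((18 - 11/3) - 5))*6 = (3*(43/3 - 5))*6 = (3*(28/3))*6 = 28*6 = 168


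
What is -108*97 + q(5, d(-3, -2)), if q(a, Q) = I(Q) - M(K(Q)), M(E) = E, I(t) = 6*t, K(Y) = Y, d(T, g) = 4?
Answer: -10456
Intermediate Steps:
q(a, Q) = 5*Q (q(a, Q) = 6*Q - Q = 5*Q)
-108*97 + q(5, d(-3, -2)) = -108*97 + 5*4 = -10476 + 20 = -10456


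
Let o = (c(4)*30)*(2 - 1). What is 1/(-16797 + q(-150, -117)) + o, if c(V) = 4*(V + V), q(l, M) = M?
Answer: 16237439/16914 ≈ 960.00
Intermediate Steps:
c(V) = 8*V (c(V) = 4*(2*V) = 8*V)
o = 960 (o = ((8*4)*30)*(2 - 1) = (32*30)*1 = 960*1 = 960)
1/(-16797 + q(-150, -117)) + o = 1/(-16797 - 117) + 960 = 1/(-16914) + 960 = -1/16914 + 960 = 16237439/16914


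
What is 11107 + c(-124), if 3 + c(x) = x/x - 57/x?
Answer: 1377077/124 ≈ 11105.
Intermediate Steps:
c(x) = -2 - 57/x (c(x) = -3 + (x/x - 57/x) = -3 + (1 - 57/x) = -2 - 57/x)
11107 + c(-124) = 11107 + (-2 - 57/(-124)) = 11107 + (-2 - 57*(-1/124)) = 11107 + (-2 + 57/124) = 11107 - 191/124 = 1377077/124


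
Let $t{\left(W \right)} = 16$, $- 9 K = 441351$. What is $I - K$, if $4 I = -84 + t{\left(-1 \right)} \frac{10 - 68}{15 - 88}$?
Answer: $\frac{3578546}{73} \approx 49021.0$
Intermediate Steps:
$K = -49039$ ($K = \left(- \frac{1}{9}\right) 441351 = -49039$)
$I = - \frac{1301}{73}$ ($I = \frac{-84 + 16 \frac{10 - 68}{15 - 88}}{4} = \frac{-84 + 16 \left(- \frac{58}{-73}\right)}{4} = \frac{-84 + 16 \left(\left(-58\right) \left(- \frac{1}{73}\right)\right)}{4} = \frac{-84 + 16 \cdot \frac{58}{73}}{4} = \frac{-84 + \frac{928}{73}}{4} = \frac{1}{4} \left(- \frac{5204}{73}\right) = - \frac{1301}{73} \approx -17.822$)
$I - K = - \frac{1301}{73} - -49039 = - \frac{1301}{73} + 49039 = \frac{3578546}{73}$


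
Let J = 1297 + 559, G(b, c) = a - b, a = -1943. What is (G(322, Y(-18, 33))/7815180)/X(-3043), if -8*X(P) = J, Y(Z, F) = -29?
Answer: 151/120874784 ≈ 1.2492e-6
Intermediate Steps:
G(b, c) = -1943 - b
J = 1856
X(P) = -232 (X(P) = -⅛*1856 = -232)
(G(322, Y(-18, 33))/7815180)/X(-3043) = ((-1943 - 1*322)/7815180)/(-232) = ((-1943 - 322)*(1/7815180))*(-1/232) = -2265*1/7815180*(-1/232) = -151/521012*(-1/232) = 151/120874784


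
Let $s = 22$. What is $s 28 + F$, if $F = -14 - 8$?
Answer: $594$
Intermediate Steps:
$F = -22$ ($F = -14 - 8 = -22$)
$s 28 + F = 22 \cdot 28 - 22 = 616 - 22 = 594$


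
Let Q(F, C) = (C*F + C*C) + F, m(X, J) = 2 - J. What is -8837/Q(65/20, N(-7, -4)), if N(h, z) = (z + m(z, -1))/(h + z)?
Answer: -1069277/430 ≈ -2486.7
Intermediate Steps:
N(h, z) = (3 + z)/(h + z) (N(h, z) = (z + (2 - 1*(-1)))/(h + z) = (z + (2 + 1))/(h + z) = (z + 3)/(h + z) = (3 + z)/(h + z))
Q(F, C) = F + C² + C*F (Q(F, C) = (C*F + C²) + F = (C² + C*F) + F = F + C² + C*F)
-8837/Q(65/20, N(-7, -4)) = -8837/(65/20 + ((3 - 4)/(-7 - 4))² + ((3 - 4)/(-7 - 4))*(65/20)) = -8837/(65*(1/20) + (-1/(-11))² + (-1/(-11))*(65*(1/20))) = -8837/(13/4 + (-1/11*(-1))² - 1/11*(-1)*(13/4)) = -8837/(13/4 + (1/11)² + (1/11)*(13/4)) = -8837/(13/4 + 1/121 + 13/44) = -8837/430/121 = -8837*121/430 = -1069277/430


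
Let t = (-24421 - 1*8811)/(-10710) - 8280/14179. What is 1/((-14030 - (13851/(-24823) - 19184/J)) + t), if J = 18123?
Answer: -1626560197197705/22813912980245323289 ≈ -7.1297e-5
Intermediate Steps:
t = 191258864/75928545 (t = (-24421 - 8811)*(-1/10710) - 8280*1/14179 = -33232*(-1/10710) - 8280/14179 = 16616/5355 - 8280/14179 = 191258864/75928545 ≈ 2.5189)
1/((-14030 - (13851/(-24823) - 19184/J)) + t) = 1/((-14030 - (13851/(-24823) - 19184/18123)) + 191258864/75928545) = 1/((-14030 - (13851*(-1/24823) - 19184*1/18123)) + 191258864/75928545) = 1/((-14030 - (-13851/24823 - 19184/18123)) + 191258864/75928545) = 1/((-14030 - 1*(-727226105/449867229)) + 191258864/75928545) = 1/((-14030 + 727226105/449867229) + 191258864/75928545) = 1/(-6310909996765/449867229 + 191258864/75928545) = 1/(-22813912980245323289/1626560197197705) = -1626560197197705/22813912980245323289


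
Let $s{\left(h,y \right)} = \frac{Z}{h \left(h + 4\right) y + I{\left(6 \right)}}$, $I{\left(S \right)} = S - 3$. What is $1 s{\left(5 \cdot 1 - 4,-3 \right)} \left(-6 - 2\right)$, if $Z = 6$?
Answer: $4$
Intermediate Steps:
$I{\left(S \right)} = -3 + S$
$s{\left(h,y \right)} = \frac{6}{3 + h y \left(4 + h\right)}$ ($s{\left(h,y \right)} = \frac{6}{h \left(h + 4\right) y + \left(-3 + 6\right)} = \frac{6}{h \left(4 + h\right) y + 3} = \frac{6}{h y \left(4 + h\right) + 3} = \frac{6}{3 + h y \left(4 + h\right)}$)
$1 s{\left(5 \cdot 1 - 4,-3 \right)} \left(-6 - 2\right) = 1 \frac{6}{3 - 3 \left(5 \cdot 1 - 4\right)^{2} + 4 \left(5 \cdot 1 - 4\right) \left(-3\right)} \left(-6 - 2\right) = 1 \frac{6}{3 - 3 \left(5 - 4\right)^{2} + 4 \left(5 - 4\right) \left(-3\right)} \left(-8\right) = 1 \frac{6}{3 - 3 \cdot 1^{2} + 4 \cdot 1 \left(-3\right)} \left(-8\right) = 1 \frac{6}{3 - 3 - 12} \left(-8\right) = 1 \frac{6}{-12} \left(-8\right) = 1 \cdot 6 \left(- \frac{1}{12}\right) \left(-8\right) = 1 \left(- \frac{1}{2}\right) \left(-8\right) = \left(- \frac{1}{2}\right) \left(-8\right) = 4$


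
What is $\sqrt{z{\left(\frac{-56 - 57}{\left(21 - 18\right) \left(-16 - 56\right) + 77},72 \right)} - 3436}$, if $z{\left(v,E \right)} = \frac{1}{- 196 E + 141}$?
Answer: $\frac{i \sqrt{670668871647}}{13971} \approx 58.617 i$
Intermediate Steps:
$z{\left(v,E \right)} = \frac{1}{141 - 196 E}$
$\sqrt{z{\left(\frac{-56 - 57}{\left(21 - 18\right) \left(-16 - 56\right) + 77},72 \right)} - 3436} = \sqrt{- \frac{1}{-141 + 196 \cdot 72} - 3436} = \sqrt{- \frac{1}{-141 + 14112} - 3436} = \sqrt{- \frac{1}{13971} - 3436} = \sqrt{- \frac{48004357}{13971}} = \frac{i \sqrt{670668871647}}{13971}$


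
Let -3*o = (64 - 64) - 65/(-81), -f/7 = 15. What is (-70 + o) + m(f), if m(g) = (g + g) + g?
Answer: -93620/243 ≈ -385.27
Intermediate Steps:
f = -105 (f = -7*15 = -105)
m(g) = 3*g (m(g) = 2*g + g = 3*g)
o = -65/243 (o = -((64 - 64) - 65/(-81))/3 = -(0 - 65*(-1/81))/3 = -(0 + 65/81)/3 = -⅓*65/81 = -65/243 ≈ -0.26749)
(-70 + o) + m(f) = (-70 - 65/243) + 3*(-105) = -17075/243 - 315 = -93620/243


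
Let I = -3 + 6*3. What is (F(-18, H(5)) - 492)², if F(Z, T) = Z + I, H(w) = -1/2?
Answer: 245025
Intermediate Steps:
H(w) = -½ (H(w) = -1*½ = -½)
I = 15 (I = -3 + 18 = 15)
F(Z, T) = 15 + Z (F(Z, T) = Z + 15 = 15 + Z)
(F(-18, H(5)) - 492)² = ((15 - 18) - 492)² = (-3 - 492)² = (-495)² = 245025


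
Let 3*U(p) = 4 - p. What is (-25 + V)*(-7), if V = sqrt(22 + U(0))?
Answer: 175 - 7*sqrt(210)/3 ≈ 141.19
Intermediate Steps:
U(p) = 4/3 - p/3 (U(p) = (4 - p)/3 = 4/3 - p/3)
V = sqrt(210)/3 (V = sqrt(22 + (4/3 - 1/3*0)) = sqrt(22 + (4/3 + 0)) = sqrt(22 + 4/3) = sqrt(70/3) = sqrt(210)/3 ≈ 4.8305)
(-25 + V)*(-7) = (-25 + sqrt(210)/3)*(-7) = 175 - 7*sqrt(210)/3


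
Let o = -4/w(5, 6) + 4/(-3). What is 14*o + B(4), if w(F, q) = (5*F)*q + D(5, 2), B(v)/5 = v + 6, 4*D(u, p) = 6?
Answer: 9382/303 ≈ 30.964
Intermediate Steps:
D(u, p) = 3/2 (D(u, p) = (¼)*6 = 3/2)
B(v) = 30 + 5*v (B(v) = 5*(v + 6) = 5*(6 + v) = 30 + 5*v)
w(F, q) = 3/2 + 5*F*q (w(F, q) = (5*F)*q + 3/2 = 5*F*q + 3/2 = 3/2 + 5*F*q)
o = -412/303 (o = -4/(3/2 + 5*5*6) + 4/(-3) = -4/(3/2 + 150) + 4*(-⅓) = -4/303/2 - 4/3 = -4*2/303 - 4/3 = -8/303 - 4/3 = -412/303 ≈ -1.3597)
14*o + B(4) = 14*(-412/303) + (30 + 5*4) = -5768/303 + (30 + 20) = -5768/303 + 50 = 9382/303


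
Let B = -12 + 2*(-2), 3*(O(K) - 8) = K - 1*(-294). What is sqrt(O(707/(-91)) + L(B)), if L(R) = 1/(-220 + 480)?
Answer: sqrt(15729285)/390 ≈ 10.169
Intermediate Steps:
O(K) = 106 + K/3 (O(K) = 8 + (K - 1*(-294))/3 = 8 + (K + 294)/3 = 8 + (294 + K)/3 = 8 + (98 + K/3) = 106 + K/3)
B = -16 (B = -12 - 4 = -16)
L(R) = 1/260
sqrt(O(707/(-91)) + L(B)) = sqrt((106 + (707/(-91))/3) + 1/260) = sqrt((106 + (707*(-1/91))/3) + 1/260) = sqrt((106 + (1/3)*(-101/13)) + 1/260) = sqrt((106 - 101/39) + 1/260) = sqrt(4033/39 + 1/260) = sqrt(80663/780) = sqrt(15729285)/390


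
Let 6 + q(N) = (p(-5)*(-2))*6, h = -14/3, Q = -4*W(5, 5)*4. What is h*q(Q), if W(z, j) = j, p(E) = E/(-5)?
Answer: 84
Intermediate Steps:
p(E) = -E/5 (p(E) = E*(-⅕) = -E/5)
Q = -80 (Q = -4*5*4 = -20*4 = -80)
h = -14/3 (h = -14*⅓ = -14/3 ≈ -4.6667)
q(N) = -18 (q(N) = -6 + (-⅕*(-5)*(-2))*6 = -6 + (1*(-2))*6 = -6 - 2*6 = -6 - 12 = -18)
h*q(Q) = -14/3*(-18) = 84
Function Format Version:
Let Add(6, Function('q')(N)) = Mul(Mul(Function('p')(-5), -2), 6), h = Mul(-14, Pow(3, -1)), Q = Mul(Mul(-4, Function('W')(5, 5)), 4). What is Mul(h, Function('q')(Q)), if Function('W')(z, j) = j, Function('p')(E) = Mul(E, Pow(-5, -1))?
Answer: 84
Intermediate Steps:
Function('p')(E) = Mul(Rational(-1, 5), E) (Function('p')(E) = Mul(E, Rational(-1, 5)) = Mul(Rational(-1, 5), E))
Q = -80 (Q = Mul(Mul(-4, 5), 4) = Mul(-20, 4) = -80)
h = Rational(-14, 3) (h = Mul(-14, Rational(1, 3)) = Rational(-14, 3) ≈ -4.6667)
Function('q')(N) = -18 (Function('q')(N) = Add(-6, Mul(Mul(Mul(Rational(-1, 5), -5), -2), 6)) = Add(-6, Mul(Mul(1, -2), 6)) = Add(-6, Mul(-2, 6)) = Add(-6, -12) = -18)
Mul(h, Function('q')(Q)) = Mul(Rational(-14, 3), -18) = 84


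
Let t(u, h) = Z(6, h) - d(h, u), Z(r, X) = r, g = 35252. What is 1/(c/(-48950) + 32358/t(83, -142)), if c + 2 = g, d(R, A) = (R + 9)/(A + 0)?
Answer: 617749/2628869151 ≈ 0.00023499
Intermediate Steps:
d(R, A) = (9 + R)/A
c = 35250 (c = -2 + 35252 = 35250)
t(u, h) = 6 - (9 + h)/u
1/(c/(-48950) + 32358/t(83, -142)) = 1/(35250/(-48950) + 32358/(((-9 - 1*(-142) + 6*83)/83))) = 1/(35250*(-1/48950) + 32358/(((-9 + 142 + 498)/83))) = 1/(-705/979 + 32358/(((1/83)*631))) = 1/(-705/979 + 32358/(631/83)) = 1/(-705/979 + 32358*(83/631)) = 1/(-705/979 + 2685714/631) = 1/(2628869151/617749) = 617749/2628869151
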